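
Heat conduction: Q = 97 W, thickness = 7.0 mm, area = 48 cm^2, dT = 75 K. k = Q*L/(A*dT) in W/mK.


k = 97*7.0/1000/(48/10000*75) = 1.89 W/mK

1.89


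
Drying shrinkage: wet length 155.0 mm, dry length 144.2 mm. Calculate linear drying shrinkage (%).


DS = (155.0 - 144.2) / 155.0 * 100 = 6.97%

6.97


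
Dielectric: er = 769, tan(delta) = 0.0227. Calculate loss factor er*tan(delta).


Loss = 769 * 0.0227 = 17.456

17.456


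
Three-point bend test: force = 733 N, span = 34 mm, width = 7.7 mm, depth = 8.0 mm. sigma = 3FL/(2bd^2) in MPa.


sigma = 3*733*34/(2*7.7*8.0^2) = 75.9 MPa

75.9


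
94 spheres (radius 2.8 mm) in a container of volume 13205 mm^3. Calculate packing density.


V_sphere = 4/3*pi*2.8^3 = 91.9523 mm^3
Total V = 94*91.9523 = 8643.5162 mm^3
PD = 8643.5162 / 13205 = 0.655

0.655


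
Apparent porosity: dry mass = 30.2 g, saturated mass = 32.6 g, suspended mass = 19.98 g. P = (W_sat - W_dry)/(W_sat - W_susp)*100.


P = (32.6 - 30.2) / (32.6 - 19.98) * 100 = 2.4 / 12.62 * 100 = 19.0%

19.0


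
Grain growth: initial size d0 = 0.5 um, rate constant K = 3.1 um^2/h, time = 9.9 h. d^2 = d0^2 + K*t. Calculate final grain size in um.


d^2 = 0.5^2 + 3.1*9.9 = 30.94
d = sqrt(30.94) = 5.56 um

5.56


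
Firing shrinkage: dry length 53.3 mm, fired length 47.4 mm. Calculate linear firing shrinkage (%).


FS = (53.3 - 47.4) / 53.3 * 100 = 11.07%

11.07


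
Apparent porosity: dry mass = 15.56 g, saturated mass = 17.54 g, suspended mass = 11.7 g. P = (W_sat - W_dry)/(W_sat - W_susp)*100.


P = (17.54 - 15.56) / (17.54 - 11.7) * 100 = 1.98 / 5.84 * 100 = 33.9%

33.9


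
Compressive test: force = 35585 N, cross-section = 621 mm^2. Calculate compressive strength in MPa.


CS = 35585 / 621 = 57.3 MPa

57.3


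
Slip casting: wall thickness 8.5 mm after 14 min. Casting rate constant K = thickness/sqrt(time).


K = 8.5 / sqrt(14) = 8.5 / 3.7417 = 2.272 mm/min^0.5

2.272


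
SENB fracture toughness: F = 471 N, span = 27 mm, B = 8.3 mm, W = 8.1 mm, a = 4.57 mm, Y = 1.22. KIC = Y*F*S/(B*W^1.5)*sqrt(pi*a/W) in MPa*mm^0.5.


KIC = 1.22*471*27/(8.3*8.1^1.5)*sqrt(pi*4.57/8.1) = 107.95

107.95


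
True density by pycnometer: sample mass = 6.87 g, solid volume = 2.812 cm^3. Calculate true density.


TD = 6.87 / 2.812 = 2.443 g/cm^3

2.443


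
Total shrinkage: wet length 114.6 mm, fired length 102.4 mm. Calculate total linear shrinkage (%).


TS = (114.6 - 102.4) / 114.6 * 100 = 10.65%

10.65


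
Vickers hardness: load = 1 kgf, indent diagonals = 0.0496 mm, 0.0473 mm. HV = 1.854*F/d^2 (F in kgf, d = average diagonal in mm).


d_avg = (0.0496+0.0473)/2 = 0.04845 mm
HV = 1.854*1/0.04845^2 = 790

790


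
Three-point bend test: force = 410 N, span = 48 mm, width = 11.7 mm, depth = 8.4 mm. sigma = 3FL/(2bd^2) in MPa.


sigma = 3*410*48/(2*11.7*8.4^2) = 35.8 MPa

35.8


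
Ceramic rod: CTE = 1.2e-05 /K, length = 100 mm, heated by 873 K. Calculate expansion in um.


dL = 1.2e-05 * 100 * 873 * 1000 = 1047.6 um

1047.6


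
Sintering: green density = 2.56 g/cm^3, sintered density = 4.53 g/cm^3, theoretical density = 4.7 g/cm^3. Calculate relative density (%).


Relative = 4.53 / 4.7 * 100 = 96.4%

96.4


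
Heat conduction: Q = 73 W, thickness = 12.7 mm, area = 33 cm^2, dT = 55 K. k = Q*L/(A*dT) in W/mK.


k = 73*12.7/1000/(33/10000*55) = 5.11 W/mK

5.11


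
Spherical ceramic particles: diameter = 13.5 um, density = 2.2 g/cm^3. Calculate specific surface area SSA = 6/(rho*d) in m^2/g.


SSA = 6 / (2.2 * 13.5) = 0.202 m^2/g

0.202


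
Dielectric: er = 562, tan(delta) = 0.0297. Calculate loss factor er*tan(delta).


Loss = 562 * 0.0297 = 16.691

16.691


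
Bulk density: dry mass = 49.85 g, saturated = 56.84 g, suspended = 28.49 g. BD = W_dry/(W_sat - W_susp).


BD = 49.85 / (56.84 - 28.49) = 49.85 / 28.35 = 1.758 g/cm^3

1.758


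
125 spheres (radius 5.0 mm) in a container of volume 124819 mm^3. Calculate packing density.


V_sphere = 4/3*pi*5.0^3 = 523.5988 mm^3
Total V = 125*523.5988 = 65449.85 mm^3
PD = 65449.85 / 124819 = 0.524

0.524


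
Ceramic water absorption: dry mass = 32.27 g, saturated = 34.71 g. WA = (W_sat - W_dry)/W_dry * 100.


WA = (34.71 - 32.27) / 32.27 * 100 = 7.56%

7.56


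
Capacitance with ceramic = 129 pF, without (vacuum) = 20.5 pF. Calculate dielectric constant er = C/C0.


er = 129 / 20.5 = 6.29

6.29


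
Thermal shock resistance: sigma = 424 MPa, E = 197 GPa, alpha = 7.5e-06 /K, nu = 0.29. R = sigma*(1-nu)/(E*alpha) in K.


R = 424*(1-0.29)/(197*1000*7.5e-06) = 204 K

204


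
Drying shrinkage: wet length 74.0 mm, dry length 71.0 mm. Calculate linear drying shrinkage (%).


DS = (74.0 - 71.0) / 74.0 * 100 = 4.05%

4.05


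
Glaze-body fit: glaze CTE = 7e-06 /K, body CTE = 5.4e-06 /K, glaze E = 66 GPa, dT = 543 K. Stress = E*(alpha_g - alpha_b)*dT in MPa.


Stress = 66*1000*(7e-06 - 5.4e-06)*543 = 57.3 MPa

57.3


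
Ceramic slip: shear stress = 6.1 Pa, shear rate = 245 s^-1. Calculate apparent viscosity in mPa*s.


eta = tau/gamma * 1000 = 6.1/245 * 1000 = 24.9 mPa*s

24.9


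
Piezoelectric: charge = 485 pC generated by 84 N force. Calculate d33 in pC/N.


d33 = 485 / 84 = 5.8 pC/N

5.8


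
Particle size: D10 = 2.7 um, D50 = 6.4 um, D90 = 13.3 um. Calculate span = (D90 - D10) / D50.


Span = (13.3 - 2.7) / 6.4 = 10.6 / 6.4 = 1.656

1.656


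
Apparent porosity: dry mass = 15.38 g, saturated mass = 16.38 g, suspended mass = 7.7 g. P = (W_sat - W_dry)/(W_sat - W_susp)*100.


P = (16.38 - 15.38) / (16.38 - 7.7) * 100 = 1.0 / 8.68 * 100 = 11.5%

11.5


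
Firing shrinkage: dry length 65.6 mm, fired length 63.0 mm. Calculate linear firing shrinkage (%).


FS = (65.6 - 63.0) / 65.6 * 100 = 3.96%

3.96


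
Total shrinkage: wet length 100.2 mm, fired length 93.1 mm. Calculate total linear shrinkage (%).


TS = (100.2 - 93.1) / 100.2 * 100 = 7.09%

7.09


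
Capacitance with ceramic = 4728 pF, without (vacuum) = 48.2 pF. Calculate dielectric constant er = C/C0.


er = 4728 / 48.2 = 98.09

98.09


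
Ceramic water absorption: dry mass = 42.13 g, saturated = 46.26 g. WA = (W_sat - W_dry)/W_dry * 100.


WA = (46.26 - 42.13) / 42.13 * 100 = 9.8%

9.8


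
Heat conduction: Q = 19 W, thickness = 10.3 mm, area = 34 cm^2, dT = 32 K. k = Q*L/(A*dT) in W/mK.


k = 19*10.3/1000/(34/10000*32) = 1.8 W/mK

1.8


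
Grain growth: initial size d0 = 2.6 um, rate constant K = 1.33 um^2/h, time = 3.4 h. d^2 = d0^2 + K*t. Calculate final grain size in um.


d^2 = 2.6^2 + 1.33*3.4 = 11.282
d = sqrt(11.282) = 3.36 um

3.36


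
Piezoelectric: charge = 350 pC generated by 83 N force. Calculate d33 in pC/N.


d33 = 350 / 83 = 4.2 pC/N

4.2


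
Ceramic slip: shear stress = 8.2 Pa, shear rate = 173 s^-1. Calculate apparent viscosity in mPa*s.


eta = tau/gamma * 1000 = 8.2/173 * 1000 = 47.4 mPa*s

47.4


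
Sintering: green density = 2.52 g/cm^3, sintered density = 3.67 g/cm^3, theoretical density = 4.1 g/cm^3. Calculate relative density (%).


Relative = 3.67 / 4.1 * 100 = 89.5%

89.5


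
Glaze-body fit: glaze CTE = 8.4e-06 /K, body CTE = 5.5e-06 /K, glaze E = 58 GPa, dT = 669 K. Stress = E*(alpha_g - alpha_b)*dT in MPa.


Stress = 58*1000*(8.4e-06 - 5.5e-06)*669 = 112.5 MPa

112.5


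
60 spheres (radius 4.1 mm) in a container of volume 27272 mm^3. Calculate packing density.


V_sphere = 4/3*pi*4.1^3 = 288.6956 mm^3
Total V = 60*288.6956 = 17321.736 mm^3
PD = 17321.736 / 27272 = 0.635

0.635


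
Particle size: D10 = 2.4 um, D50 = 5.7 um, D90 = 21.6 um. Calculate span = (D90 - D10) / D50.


Span = (21.6 - 2.4) / 5.7 = 19.2 / 5.7 = 3.368

3.368


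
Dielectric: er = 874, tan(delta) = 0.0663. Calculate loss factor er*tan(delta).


Loss = 874 * 0.0663 = 57.946

57.946


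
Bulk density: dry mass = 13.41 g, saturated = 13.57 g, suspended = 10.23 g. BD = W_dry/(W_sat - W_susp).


BD = 13.41 / (13.57 - 10.23) = 13.41 / 3.34 = 4.015 g/cm^3

4.015


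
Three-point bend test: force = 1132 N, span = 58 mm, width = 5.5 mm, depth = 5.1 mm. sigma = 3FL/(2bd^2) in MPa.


sigma = 3*1132*58/(2*5.5*5.1^2) = 688.4 MPa

688.4


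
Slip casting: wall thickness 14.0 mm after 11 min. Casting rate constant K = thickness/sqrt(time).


K = 14.0 / sqrt(11) = 14.0 / 3.3166 = 4.221 mm/min^0.5

4.221


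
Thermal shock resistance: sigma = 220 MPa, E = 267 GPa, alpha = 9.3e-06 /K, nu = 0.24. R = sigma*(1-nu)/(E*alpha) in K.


R = 220*(1-0.24)/(267*1000*9.3e-06) = 67 K

67


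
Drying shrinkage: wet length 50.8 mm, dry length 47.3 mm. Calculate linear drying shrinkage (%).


DS = (50.8 - 47.3) / 50.8 * 100 = 6.89%

6.89


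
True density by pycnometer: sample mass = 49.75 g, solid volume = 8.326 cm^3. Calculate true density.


TD = 49.75 / 8.326 = 5.975 g/cm^3

5.975


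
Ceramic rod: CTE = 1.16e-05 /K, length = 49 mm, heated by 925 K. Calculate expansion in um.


dL = 1.16e-05 * 49 * 925 * 1000 = 525.77 um

525.77


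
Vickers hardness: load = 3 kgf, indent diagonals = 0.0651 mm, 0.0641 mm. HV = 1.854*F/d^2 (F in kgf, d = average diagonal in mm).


d_avg = (0.0651+0.0641)/2 = 0.0646 mm
HV = 1.854*3/0.0646^2 = 1333

1333


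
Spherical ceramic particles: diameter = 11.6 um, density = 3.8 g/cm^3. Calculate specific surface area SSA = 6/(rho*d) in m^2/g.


SSA = 6 / (3.8 * 11.6) = 0.136 m^2/g

0.136


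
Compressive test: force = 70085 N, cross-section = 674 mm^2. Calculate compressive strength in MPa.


CS = 70085 / 674 = 104.0 MPa

104.0


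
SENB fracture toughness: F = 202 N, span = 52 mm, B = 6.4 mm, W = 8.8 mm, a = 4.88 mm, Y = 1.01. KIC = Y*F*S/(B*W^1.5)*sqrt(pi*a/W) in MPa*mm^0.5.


KIC = 1.01*202*52/(6.4*8.8^1.5)*sqrt(pi*4.88/8.8) = 83.81

83.81


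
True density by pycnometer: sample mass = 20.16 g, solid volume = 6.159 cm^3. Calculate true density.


TD = 20.16 / 6.159 = 3.273 g/cm^3

3.273


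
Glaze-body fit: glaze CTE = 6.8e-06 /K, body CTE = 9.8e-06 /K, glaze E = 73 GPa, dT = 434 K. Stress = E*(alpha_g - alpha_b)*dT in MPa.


Stress = 73*1000*(6.8e-06 - 9.8e-06)*434 = -95.0 MPa

-95.0


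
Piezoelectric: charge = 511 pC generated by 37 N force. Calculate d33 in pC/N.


d33 = 511 / 37 = 13.8 pC/N

13.8


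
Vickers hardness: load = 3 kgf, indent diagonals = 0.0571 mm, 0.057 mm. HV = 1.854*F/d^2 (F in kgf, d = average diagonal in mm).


d_avg = (0.0571+0.057)/2 = 0.05705 mm
HV = 1.854*3/0.05705^2 = 1709

1709


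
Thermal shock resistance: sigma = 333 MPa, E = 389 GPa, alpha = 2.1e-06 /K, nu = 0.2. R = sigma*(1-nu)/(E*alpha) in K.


R = 333*(1-0.2)/(389*1000*2.1e-06) = 326 K

326


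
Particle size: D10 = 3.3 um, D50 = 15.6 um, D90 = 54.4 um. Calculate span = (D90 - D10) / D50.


Span = (54.4 - 3.3) / 15.6 = 51.1 / 15.6 = 3.276

3.276


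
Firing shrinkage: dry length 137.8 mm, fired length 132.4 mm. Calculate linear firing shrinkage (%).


FS = (137.8 - 132.4) / 137.8 * 100 = 3.92%

3.92


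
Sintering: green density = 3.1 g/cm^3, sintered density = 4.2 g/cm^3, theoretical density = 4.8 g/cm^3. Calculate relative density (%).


Relative = 4.2 / 4.8 * 100 = 87.5%

87.5


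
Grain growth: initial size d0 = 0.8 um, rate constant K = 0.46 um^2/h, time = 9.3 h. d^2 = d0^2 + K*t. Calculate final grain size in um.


d^2 = 0.8^2 + 0.46*9.3 = 4.918
d = sqrt(4.918) = 2.22 um

2.22


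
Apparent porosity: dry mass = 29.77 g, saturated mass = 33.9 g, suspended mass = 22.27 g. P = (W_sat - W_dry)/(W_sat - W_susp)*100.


P = (33.9 - 29.77) / (33.9 - 22.27) * 100 = 4.13 / 11.63 * 100 = 35.5%

35.5


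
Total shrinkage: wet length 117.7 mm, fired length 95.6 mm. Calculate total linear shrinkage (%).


TS = (117.7 - 95.6) / 117.7 * 100 = 18.78%

18.78


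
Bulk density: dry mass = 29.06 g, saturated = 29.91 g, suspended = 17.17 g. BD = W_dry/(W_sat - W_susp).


BD = 29.06 / (29.91 - 17.17) = 29.06 / 12.74 = 2.281 g/cm^3

2.281


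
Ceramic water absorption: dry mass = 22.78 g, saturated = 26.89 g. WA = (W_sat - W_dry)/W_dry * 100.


WA = (26.89 - 22.78) / 22.78 * 100 = 18.04%

18.04


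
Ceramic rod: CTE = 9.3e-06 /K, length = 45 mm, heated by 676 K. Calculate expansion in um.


dL = 9.3e-06 * 45 * 676 * 1000 = 282.906 um

282.906


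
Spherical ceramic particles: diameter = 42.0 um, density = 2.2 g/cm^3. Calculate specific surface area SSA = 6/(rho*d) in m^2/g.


SSA = 6 / (2.2 * 42.0) = 0.065 m^2/g

0.065


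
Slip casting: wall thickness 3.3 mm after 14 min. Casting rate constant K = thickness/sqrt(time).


K = 3.3 / sqrt(14) = 3.3 / 3.7417 = 0.882 mm/min^0.5

0.882


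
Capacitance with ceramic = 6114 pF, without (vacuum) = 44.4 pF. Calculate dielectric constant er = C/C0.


er = 6114 / 44.4 = 137.7

137.7


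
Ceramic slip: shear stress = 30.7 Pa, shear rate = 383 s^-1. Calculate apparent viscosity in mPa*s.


eta = tau/gamma * 1000 = 30.7/383 * 1000 = 80.2 mPa*s

80.2


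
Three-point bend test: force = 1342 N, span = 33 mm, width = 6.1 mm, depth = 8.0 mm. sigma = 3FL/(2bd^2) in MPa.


sigma = 3*1342*33/(2*6.1*8.0^2) = 170.2 MPa

170.2


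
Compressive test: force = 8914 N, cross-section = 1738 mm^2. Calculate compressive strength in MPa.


CS = 8914 / 1738 = 5.1 MPa

5.1


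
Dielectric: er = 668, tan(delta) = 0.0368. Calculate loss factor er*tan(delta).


Loss = 668 * 0.0368 = 24.582

24.582


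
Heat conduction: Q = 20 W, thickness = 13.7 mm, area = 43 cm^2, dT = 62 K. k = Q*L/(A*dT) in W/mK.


k = 20*13.7/1000/(43/10000*62) = 1.03 W/mK

1.03


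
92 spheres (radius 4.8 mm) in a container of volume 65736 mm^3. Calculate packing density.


V_sphere = 4/3*pi*4.8^3 = 463.2467 mm^3
Total V = 92*463.2467 = 42618.6964 mm^3
PD = 42618.6964 / 65736 = 0.648

0.648


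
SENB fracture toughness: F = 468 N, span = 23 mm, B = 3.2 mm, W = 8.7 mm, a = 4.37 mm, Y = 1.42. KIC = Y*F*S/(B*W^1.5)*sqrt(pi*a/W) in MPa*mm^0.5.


KIC = 1.42*468*23/(3.2*8.7^1.5)*sqrt(pi*4.37/8.7) = 233.82

233.82


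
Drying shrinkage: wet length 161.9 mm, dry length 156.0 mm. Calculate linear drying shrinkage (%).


DS = (161.9 - 156.0) / 161.9 * 100 = 3.64%

3.64


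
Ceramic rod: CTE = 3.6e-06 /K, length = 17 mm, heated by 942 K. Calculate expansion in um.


dL = 3.6e-06 * 17 * 942 * 1000 = 57.65 um

57.65


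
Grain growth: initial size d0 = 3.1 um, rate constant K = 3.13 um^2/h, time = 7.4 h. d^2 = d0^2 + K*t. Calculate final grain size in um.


d^2 = 3.1^2 + 3.13*7.4 = 32.772
d = sqrt(32.772) = 5.72 um

5.72


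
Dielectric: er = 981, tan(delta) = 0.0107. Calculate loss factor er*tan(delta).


Loss = 981 * 0.0107 = 10.497

10.497


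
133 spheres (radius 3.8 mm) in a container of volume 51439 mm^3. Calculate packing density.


V_sphere = 4/3*pi*3.8^3 = 229.8473 mm^3
Total V = 133*229.8473 = 30569.6909 mm^3
PD = 30569.6909 / 51439 = 0.594

0.594


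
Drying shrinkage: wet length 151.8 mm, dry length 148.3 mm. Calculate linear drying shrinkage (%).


DS = (151.8 - 148.3) / 151.8 * 100 = 2.31%

2.31


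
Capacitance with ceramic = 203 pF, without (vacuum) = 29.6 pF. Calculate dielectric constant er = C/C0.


er = 203 / 29.6 = 6.86

6.86


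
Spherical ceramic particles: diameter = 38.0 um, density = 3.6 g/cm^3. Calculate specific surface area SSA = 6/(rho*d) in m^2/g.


SSA = 6 / (3.6 * 38.0) = 0.044 m^2/g

0.044


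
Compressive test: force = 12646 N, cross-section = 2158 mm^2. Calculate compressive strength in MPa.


CS = 12646 / 2158 = 5.9 MPa

5.9


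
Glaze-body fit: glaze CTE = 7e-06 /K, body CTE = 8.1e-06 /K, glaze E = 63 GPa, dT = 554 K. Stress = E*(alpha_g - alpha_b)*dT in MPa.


Stress = 63*1000*(7e-06 - 8.1e-06)*554 = -38.4 MPa

-38.4


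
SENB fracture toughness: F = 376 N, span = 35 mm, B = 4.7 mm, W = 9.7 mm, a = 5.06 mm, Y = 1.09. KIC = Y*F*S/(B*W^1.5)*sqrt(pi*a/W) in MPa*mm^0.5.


KIC = 1.09*376*35/(4.7*9.7^1.5)*sqrt(pi*5.06/9.7) = 129.33

129.33


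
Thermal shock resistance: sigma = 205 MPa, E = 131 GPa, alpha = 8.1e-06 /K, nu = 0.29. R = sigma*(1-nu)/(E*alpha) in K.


R = 205*(1-0.29)/(131*1000*8.1e-06) = 137 K

137


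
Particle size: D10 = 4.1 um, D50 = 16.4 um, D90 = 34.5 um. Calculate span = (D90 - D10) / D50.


Span = (34.5 - 4.1) / 16.4 = 30.4 / 16.4 = 1.854

1.854


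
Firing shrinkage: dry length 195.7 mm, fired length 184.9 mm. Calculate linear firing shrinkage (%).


FS = (195.7 - 184.9) / 195.7 * 100 = 5.52%

5.52


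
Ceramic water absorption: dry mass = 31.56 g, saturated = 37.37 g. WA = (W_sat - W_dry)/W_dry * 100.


WA = (37.37 - 31.56) / 31.56 * 100 = 18.41%

18.41


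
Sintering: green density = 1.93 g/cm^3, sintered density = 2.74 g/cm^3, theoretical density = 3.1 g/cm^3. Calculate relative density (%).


Relative = 2.74 / 3.1 * 100 = 88.4%

88.4


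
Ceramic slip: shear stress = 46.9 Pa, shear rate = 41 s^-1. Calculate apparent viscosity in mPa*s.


eta = tau/gamma * 1000 = 46.9/41 * 1000 = 1143.9 mPa*s

1143.9


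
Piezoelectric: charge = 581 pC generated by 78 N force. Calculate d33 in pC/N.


d33 = 581 / 78 = 7.4 pC/N

7.4


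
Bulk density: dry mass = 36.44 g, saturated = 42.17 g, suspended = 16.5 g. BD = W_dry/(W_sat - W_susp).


BD = 36.44 / (42.17 - 16.5) = 36.44 / 25.67 = 1.42 g/cm^3

1.42


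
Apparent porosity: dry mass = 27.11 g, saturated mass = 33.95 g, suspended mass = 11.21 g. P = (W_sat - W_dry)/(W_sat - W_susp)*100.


P = (33.95 - 27.11) / (33.95 - 11.21) * 100 = 6.84 / 22.74 * 100 = 30.1%

30.1


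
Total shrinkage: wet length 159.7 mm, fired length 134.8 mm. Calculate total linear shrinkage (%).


TS = (159.7 - 134.8) / 159.7 * 100 = 15.59%

15.59


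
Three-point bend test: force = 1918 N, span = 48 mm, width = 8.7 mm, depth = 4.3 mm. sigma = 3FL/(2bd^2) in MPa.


sigma = 3*1918*48/(2*8.7*4.3^2) = 858.5 MPa

858.5


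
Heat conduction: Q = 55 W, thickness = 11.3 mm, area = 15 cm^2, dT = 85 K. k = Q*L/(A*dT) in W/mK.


k = 55*11.3/1000/(15/10000*85) = 4.87 W/mK

4.87


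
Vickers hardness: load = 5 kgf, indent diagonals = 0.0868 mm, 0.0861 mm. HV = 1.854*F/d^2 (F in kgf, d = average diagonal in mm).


d_avg = (0.0868+0.0861)/2 = 0.08645 mm
HV = 1.854*5/0.08645^2 = 1240

1240


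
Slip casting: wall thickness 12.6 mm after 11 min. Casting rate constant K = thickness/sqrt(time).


K = 12.6 / sqrt(11) = 12.6 / 3.3166 = 3.799 mm/min^0.5

3.799


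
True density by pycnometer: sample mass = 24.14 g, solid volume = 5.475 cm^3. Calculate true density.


TD = 24.14 / 5.475 = 4.409 g/cm^3

4.409


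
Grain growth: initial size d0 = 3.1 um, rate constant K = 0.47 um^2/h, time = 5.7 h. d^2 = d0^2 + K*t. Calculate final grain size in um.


d^2 = 3.1^2 + 0.47*5.7 = 12.289
d = sqrt(12.289) = 3.51 um

3.51


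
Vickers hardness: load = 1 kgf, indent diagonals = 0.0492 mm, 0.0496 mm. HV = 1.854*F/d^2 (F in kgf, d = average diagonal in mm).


d_avg = (0.0492+0.0496)/2 = 0.0494 mm
HV = 1.854*1/0.0494^2 = 760

760


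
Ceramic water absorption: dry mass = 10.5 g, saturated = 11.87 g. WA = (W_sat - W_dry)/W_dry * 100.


WA = (11.87 - 10.5) / 10.5 * 100 = 13.05%

13.05


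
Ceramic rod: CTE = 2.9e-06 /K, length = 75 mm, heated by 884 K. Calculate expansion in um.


dL = 2.9e-06 * 75 * 884 * 1000 = 192.27 um

192.27


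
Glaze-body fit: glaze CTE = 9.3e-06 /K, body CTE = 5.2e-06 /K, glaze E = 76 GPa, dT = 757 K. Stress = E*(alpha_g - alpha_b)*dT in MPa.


Stress = 76*1000*(9.3e-06 - 5.2e-06)*757 = 235.9 MPa

235.9


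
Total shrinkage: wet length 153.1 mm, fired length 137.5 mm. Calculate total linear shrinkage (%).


TS = (153.1 - 137.5) / 153.1 * 100 = 10.19%

10.19


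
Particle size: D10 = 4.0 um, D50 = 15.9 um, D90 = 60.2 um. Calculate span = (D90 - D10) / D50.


Span = (60.2 - 4.0) / 15.9 = 56.2 / 15.9 = 3.535

3.535


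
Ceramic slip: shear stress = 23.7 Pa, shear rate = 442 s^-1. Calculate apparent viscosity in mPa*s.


eta = tau/gamma * 1000 = 23.7/442 * 1000 = 53.6 mPa*s

53.6


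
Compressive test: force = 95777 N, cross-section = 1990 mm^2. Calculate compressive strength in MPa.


CS = 95777 / 1990 = 48.1 MPa

48.1


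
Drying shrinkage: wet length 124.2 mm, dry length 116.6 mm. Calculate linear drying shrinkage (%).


DS = (124.2 - 116.6) / 124.2 * 100 = 6.12%

6.12


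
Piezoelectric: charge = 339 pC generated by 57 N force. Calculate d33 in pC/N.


d33 = 339 / 57 = 5.9 pC/N

5.9


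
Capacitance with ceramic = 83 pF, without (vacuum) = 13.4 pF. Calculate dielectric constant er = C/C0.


er = 83 / 13.4 = 6.19

6.19


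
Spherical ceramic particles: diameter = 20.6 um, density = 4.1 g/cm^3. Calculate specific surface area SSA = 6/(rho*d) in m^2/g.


SSA = 6 / (4.1 * 20.6) = 0.071 m^2/g

0.071


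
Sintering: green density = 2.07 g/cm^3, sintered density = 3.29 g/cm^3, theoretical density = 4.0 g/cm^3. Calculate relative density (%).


Relative = 3.29 / 4.0 * 100 = 82.3%

82.3


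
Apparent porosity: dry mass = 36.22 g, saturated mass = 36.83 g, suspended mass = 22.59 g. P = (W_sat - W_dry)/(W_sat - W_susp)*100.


P = (36.83 - 36.22) / (36.83 - 22.59) * 100 = 0.61 / 14.24 * 100 = 4.3%

4.3


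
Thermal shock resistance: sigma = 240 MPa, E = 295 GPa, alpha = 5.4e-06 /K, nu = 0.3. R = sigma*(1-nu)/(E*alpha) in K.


R = 240*(1-0.3)/(295*1000*5.4e-06) = 105 K

105


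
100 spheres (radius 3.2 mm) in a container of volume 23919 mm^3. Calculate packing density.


V_sphere = 4/3*pi*3.2^3 = 137.2583 mm^3
Total V = 100*137.2583 = 13725.83 mm^3
PD = 13725.83 / 23919 = 0.574

0.574


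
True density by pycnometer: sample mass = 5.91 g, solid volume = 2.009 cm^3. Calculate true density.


TD = 5.91 / 2.009 = 2.942 g/cm^3

2.942


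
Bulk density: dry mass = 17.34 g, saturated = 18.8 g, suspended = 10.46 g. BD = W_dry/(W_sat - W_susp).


BD = 17.34 / (18.8 - 10.46) = 17.34 / 8.34 = 2.079 g/cm^3

2.079


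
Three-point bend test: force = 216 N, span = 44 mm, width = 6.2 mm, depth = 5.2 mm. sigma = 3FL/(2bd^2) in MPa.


sigma = 3*216*44/(2*6.2*5.2^2) = 85.0 MPa

85.0


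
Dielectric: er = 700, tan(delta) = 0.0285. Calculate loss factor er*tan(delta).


Loss = 700 * 0.0285 = 19.95

19.95


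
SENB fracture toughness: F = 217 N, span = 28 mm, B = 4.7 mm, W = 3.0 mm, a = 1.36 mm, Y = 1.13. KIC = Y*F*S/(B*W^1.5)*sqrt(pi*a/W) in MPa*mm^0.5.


KIC = 1.13*217*28/(4.7*3.0^1.5)*sqrt(pi*1.36/3.0) = 335.51

335.51


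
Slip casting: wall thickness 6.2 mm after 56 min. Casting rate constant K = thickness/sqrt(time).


K = 6.2 / sqrt(56) = 6.2 / 7.4833 = 0.829 mm/min^0.5

0.829


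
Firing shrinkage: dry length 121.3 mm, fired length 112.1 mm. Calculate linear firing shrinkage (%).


FS = (121.3 - 112.1) / 121.3 * 100 = 7.58%

7.58


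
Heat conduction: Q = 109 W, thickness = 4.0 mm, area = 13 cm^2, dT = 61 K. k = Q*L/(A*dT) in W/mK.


k = 109*4.0/1000/(13/10000*61) = 5.5 W/mK

5.5


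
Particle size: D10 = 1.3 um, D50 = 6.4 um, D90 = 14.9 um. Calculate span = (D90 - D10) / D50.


Span = (14.9 - 1.3) / 6.4 = 13.6 / 6.4 = 2.125

2.125


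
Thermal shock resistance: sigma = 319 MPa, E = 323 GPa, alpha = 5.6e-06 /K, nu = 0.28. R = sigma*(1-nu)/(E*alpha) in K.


R = 319*(1-0.28)/(323*1000*5.6e-06) = 127 K

127


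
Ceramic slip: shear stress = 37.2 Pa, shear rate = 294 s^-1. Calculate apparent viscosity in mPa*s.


eta = tau/gamma * 1000 = 37.2/294 * 1000 = 126.5 mPa*s

126.5


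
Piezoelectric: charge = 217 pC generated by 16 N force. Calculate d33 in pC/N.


d33 = 217 / 16 = 13.6 pC/N

13.6


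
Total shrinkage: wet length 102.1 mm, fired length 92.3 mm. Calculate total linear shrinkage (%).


TS = (102.1 - 92.3) / 102.1 * 100 = 9.6%

9.6


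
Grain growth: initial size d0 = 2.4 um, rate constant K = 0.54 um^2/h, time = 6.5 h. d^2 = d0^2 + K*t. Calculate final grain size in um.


d^2 = 2.4^2 + 0.54*6.5 = 9.27
d = sqrt(9.27) = 3.04 um

3.04


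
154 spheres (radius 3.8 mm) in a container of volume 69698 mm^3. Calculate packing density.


V_sphere = 4/3*pi*3.8^3 = 229.8473 mm^3
Total V = 154*229.8473 = 35396.4842 mm^3
PD = 35396.4842 / 69698 = 0.508

0.508


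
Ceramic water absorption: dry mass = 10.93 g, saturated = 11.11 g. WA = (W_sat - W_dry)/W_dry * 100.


WA = (11.11 - 10.93) / 10.93 * 100 = 1.65%

1.65


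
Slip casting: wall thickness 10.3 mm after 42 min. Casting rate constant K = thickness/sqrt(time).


K = 10.3 / sqrt(42) = 10.3 / 6.4807 = 1.589 mm/min^0.5

1.589


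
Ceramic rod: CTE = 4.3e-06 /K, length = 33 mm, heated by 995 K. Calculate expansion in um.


dL = 4.3e-06 * 33 * 995 * 1000 = 141.191 um

141.191


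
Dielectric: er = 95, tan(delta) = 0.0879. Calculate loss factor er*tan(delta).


Loss = 95 * 0.0879 = 8.351

8.351


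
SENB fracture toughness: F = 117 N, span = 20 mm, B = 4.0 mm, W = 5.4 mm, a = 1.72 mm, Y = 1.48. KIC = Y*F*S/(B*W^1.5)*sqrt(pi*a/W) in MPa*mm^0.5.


KIC = 1.48*117*20/(4.0*5.4^1.5)*sqrt(pi*1.72/5.4) = 69.02

69.02


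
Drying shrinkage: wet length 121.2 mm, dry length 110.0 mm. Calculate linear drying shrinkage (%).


DS = (121.2 - 110.0) / 121.2 * 100 = 9.24%

9.24


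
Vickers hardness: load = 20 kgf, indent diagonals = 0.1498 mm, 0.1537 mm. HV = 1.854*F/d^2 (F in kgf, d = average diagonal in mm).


d_avg = (0.1498+0.1537)/2 = 0.15175 mm
HV = 1.854*20/0.15175^2 = 1610

1610


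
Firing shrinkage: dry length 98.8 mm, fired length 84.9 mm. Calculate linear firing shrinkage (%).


FS = (98.8 - 84.9) / 98.8 * 100 = 14.07%

14.07


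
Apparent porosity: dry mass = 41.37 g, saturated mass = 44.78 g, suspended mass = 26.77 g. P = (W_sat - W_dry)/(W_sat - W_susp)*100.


P = (44.78 - 41.37) / (44.78 - 26.77) * 100 = 3.41 / 18.01 * 100 = 18.9%

18.9


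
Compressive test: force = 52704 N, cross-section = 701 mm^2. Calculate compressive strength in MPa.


CS = 52704 / 701 = 75.2 MPa

75.2


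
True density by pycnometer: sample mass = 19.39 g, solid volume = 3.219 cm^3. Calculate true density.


TD = 19.39 / 3.219 = 6.024 g/cm^3

6.024


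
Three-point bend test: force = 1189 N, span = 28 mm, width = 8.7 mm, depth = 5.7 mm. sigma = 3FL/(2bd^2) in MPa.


sigma = 3*1189*28/(2*8.7*5.7^2) = 176.7 MPa

176.7


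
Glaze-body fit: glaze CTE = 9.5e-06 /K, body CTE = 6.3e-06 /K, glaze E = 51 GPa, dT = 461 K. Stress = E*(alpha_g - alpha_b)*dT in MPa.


Stress = 51*1000*(9.5e-06 - 6.3e-06)*461 = 75.2 MPa

75.2


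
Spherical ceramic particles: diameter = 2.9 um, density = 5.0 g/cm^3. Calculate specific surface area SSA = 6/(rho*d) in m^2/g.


SSA = 6 / (5.0 * 2.9) = 0.414 m^2/g

0.414


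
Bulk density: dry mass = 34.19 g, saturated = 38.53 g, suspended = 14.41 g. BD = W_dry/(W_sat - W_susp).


BD = 34.19 / (38.53 - 14.41) = 34.19 / 24.12 = 1.417 g/cm^3

1.417


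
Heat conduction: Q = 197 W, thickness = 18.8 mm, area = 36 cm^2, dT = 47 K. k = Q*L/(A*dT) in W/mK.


k = 197*18.8/1000/(36/10000*47) = 21.89 W/mK

21.89


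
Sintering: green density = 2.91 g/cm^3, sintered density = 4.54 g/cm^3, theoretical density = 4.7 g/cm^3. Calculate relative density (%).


Relative = 4.54 / 4.7 * 100 = 96.6%

96.6


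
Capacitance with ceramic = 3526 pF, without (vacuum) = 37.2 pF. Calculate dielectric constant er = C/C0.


er = 3526 / 37.2 = 94.78

94.78


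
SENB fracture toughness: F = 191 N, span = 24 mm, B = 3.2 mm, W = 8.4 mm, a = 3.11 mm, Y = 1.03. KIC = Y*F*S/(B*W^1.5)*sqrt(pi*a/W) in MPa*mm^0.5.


KIC = 1.03*191*24/(3.2*8.4^1.5)*sqrt(pi*3.11/8.4) = 65.36

65.36


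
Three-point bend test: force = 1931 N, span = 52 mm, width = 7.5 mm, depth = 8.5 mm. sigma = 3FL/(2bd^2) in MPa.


sigma = 3*1931*52/(2*7.5*8.5^2) = 278.0 MPa

278.0


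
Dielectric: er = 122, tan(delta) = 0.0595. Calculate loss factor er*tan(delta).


Loss = 122 * 0.0595 = 7.259

7.259


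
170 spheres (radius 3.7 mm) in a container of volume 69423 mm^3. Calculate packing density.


V_sphere = 4/3*pi*3.7^3 = 212.1748 mm^3
Total V = 170*212.1748 = 36069.716 mm^3
PD = 36069.716 / 69423 = 0.52

0.52


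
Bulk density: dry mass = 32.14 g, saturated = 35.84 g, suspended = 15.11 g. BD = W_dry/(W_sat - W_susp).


BD = 32.14 / (35.84 - 15.11) = 32.14 / 20.73 = 1.55 g/cm^3

1.55


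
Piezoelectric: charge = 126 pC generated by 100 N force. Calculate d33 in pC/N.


d33 = 126 / 100 = 1.3 pC/N

1.3


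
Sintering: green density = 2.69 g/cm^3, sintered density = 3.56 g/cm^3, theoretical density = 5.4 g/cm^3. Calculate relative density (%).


Relative = 3.56 / 5.4 * 100 = 65.9%

65.9


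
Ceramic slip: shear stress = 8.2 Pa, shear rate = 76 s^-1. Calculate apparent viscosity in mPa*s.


eta = tau/gamma * 1000 = 8.2/76 * 1000 = 107.9 mPa*s

107.9


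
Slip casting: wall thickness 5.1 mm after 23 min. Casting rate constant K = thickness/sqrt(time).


K = 5.1 / sqrt(23) = 5.1 / 4.7958 = 1.063 mm/min^0.5

1.063


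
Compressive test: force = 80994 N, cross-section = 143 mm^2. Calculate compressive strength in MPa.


CS = 80994 / 143 = 566.4 MPa

566.4


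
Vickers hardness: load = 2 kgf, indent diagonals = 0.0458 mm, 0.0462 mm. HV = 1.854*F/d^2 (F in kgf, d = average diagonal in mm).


d_avg = (0.0458+0.0462)/2 = 0.046 mm
HV = 1.854*2/0.046^2 = 1752

1752


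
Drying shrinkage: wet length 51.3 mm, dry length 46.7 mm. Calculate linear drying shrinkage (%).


DS = (51.3 - 46.7) / 51.3 * 100 = 8.97%

8.97


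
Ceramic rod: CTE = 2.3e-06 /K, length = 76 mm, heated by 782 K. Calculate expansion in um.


dL = 2.3e-06 * 76 * 782 * 1000 = 136.694 um

136.694


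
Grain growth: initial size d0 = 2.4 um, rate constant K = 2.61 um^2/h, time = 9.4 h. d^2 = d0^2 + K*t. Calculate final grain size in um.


d^2 = 2.4^2 + 2.61*9.4 = 30.294
d = sqrt(30.294) = 5.5 um

5.5


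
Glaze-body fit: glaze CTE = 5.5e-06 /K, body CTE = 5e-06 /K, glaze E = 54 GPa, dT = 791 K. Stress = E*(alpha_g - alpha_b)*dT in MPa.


Stress = 54*1000*(5.5e-06 - 5e-06)*791 = 21.4 MPa

21.4


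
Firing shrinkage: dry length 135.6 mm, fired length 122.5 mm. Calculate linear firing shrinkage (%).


FS = (135.6 - 122.5) / 135.6 * 100 = 9.66%

9.66


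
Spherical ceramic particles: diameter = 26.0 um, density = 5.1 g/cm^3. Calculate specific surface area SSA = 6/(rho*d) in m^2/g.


SSA = 6 / (5.1 * 26.0) = 0.045 m^2/g

0.045


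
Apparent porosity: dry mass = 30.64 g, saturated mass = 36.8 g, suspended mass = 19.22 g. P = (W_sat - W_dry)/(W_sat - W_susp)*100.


P = (36.8 - 30.64) / (36.8 - 19.22) * 100 = 6.16 / 17.58 * 100 = 35.0%

35.0


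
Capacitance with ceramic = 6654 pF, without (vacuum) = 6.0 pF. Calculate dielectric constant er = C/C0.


er = 6654 / 6.0 = 1109.0

1109.0


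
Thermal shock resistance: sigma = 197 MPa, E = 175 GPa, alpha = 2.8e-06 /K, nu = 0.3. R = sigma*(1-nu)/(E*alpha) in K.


R = 197*(1-0.3)/(175*1000*2.8e-06) = 281 K

281


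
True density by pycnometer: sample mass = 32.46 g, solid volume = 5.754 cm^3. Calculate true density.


TD = 32.46 / 5.754 = 5.641 g/cm^3

5.641


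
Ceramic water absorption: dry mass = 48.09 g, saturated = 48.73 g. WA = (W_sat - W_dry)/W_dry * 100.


WA = (48.73 - 48.09) / 48.09 * 100 = 1.33%

1.33


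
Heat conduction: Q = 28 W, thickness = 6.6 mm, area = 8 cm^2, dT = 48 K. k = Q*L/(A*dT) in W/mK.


k = 28*6.6/1000/(8/10000*48) = 4.81 W/mK

4.81


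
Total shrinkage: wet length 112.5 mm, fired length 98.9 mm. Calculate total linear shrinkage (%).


TS = (112.5 - 98.9) / 112.5 * 100 = 12.09%

12.09


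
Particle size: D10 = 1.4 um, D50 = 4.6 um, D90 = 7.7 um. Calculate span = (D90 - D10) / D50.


Span = (7.7 - 1.4) / 4.6 = 6.3 / 4.6 = 1.37

1.37


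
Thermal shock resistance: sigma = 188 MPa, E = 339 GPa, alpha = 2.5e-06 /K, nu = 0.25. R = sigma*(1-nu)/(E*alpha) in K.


R = 188*(1-0.25)/(339*1000*2.5e-06) = 166 K

166


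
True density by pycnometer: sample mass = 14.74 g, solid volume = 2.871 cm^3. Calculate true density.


TD = 14.74 / 2.871 = 5.134 g/cm^3

5.134


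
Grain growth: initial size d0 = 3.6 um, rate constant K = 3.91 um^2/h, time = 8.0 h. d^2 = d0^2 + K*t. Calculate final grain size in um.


d^2 = 3.6^2 + 3.91*8.0 = 44.24
d = sqrt(44.24) = 6.65 um

6.65


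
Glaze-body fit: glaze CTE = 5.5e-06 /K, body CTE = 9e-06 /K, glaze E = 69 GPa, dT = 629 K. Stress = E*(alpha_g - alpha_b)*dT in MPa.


Stress = 69*1000*(5.5e-06 - 9e-06)*629 = -151.9 MPa

-151.9


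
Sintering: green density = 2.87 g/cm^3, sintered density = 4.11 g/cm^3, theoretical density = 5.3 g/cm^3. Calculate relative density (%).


Relative = 4.11 / 5.3 * 100 = 77.5%

77.5


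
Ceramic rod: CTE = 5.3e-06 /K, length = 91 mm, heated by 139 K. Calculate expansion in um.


dL = 5.3e-06 * 91 * 139 * 1000 = 67.04 um

67.04


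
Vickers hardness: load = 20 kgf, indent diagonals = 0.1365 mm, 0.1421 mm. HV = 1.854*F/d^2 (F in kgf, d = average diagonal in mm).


d_avg = (0.1365+0.1421)/2 = 0.1393 mm
HV = 1.854*20/0.1393^2 = 1911

1911


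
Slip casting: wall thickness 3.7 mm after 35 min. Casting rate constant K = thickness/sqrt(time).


K = 3.7 / sqrt(35) = 3.7 / 5.9161 = 0.625 mm/min^0.5

0.625


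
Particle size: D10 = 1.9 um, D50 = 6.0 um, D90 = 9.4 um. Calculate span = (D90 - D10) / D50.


Span = (9.4 - 1.9) / 6.0 = 7.5 / 6.0 = 1.25

1.25


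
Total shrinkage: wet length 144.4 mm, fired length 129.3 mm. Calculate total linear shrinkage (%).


TS = (144.4 - 129.3) / 144.4 * 100 = 10.46%

10.46


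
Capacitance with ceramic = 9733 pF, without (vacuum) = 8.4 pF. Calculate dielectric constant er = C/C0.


er = 9733 / 8.4 = 1158.69

1158.69


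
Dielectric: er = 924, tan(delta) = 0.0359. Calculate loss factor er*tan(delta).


Loss = 924 * 0.0359 = 33.172

33.172


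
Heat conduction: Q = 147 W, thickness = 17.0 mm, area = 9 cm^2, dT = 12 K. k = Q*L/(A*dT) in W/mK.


k = 147*17.0/1000/(9/10000*12) = 231.39 W/mK

231.39


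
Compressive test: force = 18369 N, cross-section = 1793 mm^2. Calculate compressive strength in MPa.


CS = 18369 / 1793 = 10.2 MPa

10.2


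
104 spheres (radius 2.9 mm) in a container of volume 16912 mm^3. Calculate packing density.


V_sphere = 4/3*pi*2.9^3 = 102.1604 mm^3
Total V = 104*102.1604 = 10624.6816 mm^3
PD = 10624.6816 / 16912 = 0.628

0.628


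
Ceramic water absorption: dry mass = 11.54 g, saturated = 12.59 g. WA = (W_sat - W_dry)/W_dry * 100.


WA = (12.59 - 11.54) / 11.54 * 100 = 9.1%

9.1


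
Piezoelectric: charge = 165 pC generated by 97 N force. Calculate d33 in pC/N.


d33 = 165 / 97 = 1.7 pC/N

1.7


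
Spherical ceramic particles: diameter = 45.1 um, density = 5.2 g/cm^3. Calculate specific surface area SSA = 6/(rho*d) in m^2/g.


SSA = 6 / (5.2 * 45.1) = 0.026 m^2/g

0.026


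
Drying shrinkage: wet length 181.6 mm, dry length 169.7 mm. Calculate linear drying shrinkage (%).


DS = (181.6 - 169.7) / 181.6 * 100 = 6.55%

6.55


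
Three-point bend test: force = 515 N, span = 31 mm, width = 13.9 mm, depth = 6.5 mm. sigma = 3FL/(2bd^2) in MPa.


sigma = 3*515*31/(2*13.9*6.5^2) = 40.8 MPa

40.8


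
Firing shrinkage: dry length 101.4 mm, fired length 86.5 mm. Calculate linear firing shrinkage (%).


FS = (101.4 - 86.5) / 101.4 * 100 = 14.69%

14.69


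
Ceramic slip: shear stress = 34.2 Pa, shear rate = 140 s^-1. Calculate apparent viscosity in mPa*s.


eta = tau/gamma * 1000 = 34.2/140 * 1000 = 244.3 mPa*s

244.3


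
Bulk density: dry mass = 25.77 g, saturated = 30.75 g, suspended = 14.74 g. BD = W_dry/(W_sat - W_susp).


BD = 25.77 / (30.75 - 14.74) = 25.77 / 16.01 = 1.61 g/cm^3

1.61


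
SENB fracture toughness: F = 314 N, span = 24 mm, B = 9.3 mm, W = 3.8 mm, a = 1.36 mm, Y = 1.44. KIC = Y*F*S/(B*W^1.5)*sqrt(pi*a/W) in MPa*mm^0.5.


KIC = 1.44*314*24/(9.3*3.8^1.5)*sqrt(pi*1.36/3.8) = 167.03

167.03


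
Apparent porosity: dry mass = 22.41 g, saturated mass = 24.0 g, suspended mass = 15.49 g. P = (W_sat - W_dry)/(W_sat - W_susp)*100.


P = (24.0 - 22.41) / (24.0 - 15.49) * 100 = 1.59 / 8.51 * 100 = 18.7%

18.7


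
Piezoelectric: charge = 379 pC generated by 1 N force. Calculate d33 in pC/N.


d33 = 379 / 1 = 379.0 pC/N

379.0


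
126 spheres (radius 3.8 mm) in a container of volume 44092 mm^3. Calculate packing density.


V_sphere = 4/3*pi*3.8^3 = 229.8473 mm^3
Total V = 126*229.8473 = 28960.7598 mm^3
PD = 28960.7598 / 44092 = 0.657

0.657


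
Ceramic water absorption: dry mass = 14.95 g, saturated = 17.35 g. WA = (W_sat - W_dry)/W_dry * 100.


WA = (17.35 - 14.95) / 14.95 * 100 = 16.05%

16.05


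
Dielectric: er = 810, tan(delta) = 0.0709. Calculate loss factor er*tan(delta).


Loss = 810 * 0.0709 = 57.429

57.429


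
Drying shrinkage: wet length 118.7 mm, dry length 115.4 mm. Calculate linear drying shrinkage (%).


DS = (118.7 - 115.4) / 118.7 * 100 = 2.78%

2.78


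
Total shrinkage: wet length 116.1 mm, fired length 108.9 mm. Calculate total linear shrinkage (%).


TS = (116.1 - 108.9) / 116.1 * 100 = 6.2%

6.2


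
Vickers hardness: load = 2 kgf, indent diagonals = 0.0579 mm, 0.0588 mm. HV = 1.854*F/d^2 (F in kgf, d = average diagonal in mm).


d_avg = (0.0579+0.0588)/2 = 0.05835 mm
HV = 1.854*2/0.05835^2 = 1089

1089


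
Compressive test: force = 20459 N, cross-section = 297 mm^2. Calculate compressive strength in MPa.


CS = 20459 / 297 = 68.9 MPa

68.9


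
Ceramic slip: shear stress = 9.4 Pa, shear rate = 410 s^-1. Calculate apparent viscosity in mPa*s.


eta = tau/gamma * 1000 = 9.4/410 * 1000 = 22.9 mPa*s

22.9


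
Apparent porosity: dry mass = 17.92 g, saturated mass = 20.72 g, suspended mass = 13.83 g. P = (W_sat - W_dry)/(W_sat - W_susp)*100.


P = (20.72 - 17.92) / (20.72 - 13.83) * 100 = 2.8 / 6.89 * 100 = 40.6%

40.6


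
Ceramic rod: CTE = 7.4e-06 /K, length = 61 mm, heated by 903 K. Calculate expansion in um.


dL = 7.4e-06 * 61 * 903 * 1000 = 407.614 um

407.614


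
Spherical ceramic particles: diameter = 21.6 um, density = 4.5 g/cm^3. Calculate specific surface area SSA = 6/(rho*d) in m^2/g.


SSA = 6 / (4.5 * 21.6) = 0.062 m^2/g

0.062


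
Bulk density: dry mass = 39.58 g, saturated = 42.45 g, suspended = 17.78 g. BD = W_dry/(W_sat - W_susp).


BD = 39.58 / (42.45 - 17.78) = 39.58 / 24.67 = 1.604 g/cm^3

1.604


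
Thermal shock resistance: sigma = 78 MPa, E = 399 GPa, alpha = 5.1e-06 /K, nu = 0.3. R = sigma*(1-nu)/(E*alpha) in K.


R = 78*(1-0.3)/(399*1000*5.1e-06) = 27 K

27


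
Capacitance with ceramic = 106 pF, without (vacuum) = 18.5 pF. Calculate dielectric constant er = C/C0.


er = 106 / 18.5 = 5.73

5.73


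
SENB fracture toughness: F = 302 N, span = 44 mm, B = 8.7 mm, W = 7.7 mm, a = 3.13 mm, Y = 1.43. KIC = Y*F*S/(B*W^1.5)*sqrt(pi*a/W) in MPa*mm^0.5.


KIC = 1.43*302*44/(8.7*7.7^1.5)*sqrt(pi*3.13/7.7) = 115.52

115.52


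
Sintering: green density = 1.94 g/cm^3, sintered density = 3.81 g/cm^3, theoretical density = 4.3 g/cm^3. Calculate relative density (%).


Relative = 3.81 / 4.3 * 100 = 88.6%

88.6


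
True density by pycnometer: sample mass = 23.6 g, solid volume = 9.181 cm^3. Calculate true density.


TD = 23.6 / 9.181 = 2.571 g/cm^3

2.571
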